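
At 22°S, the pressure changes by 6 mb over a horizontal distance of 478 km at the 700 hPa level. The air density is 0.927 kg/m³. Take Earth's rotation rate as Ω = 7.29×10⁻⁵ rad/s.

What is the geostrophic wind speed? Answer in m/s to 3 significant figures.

24.8 m/s

Coriolis parameter at 22°S:
f = 2Ω sin φ = 2 × 7.29×10⁻⁵ × sin 22° = 5.46×10⁻⁵ s⁻¹
Pressure gradient: |∂P/∂n| = 600 Pa / 478000 m = 1.26×10⁻³ Pa/m
Geostrophic balance (pressure-gradient force = Coriolis force):
V_g = (1/(fρ)) |∂P/∂n| = 1.26×10⁻³ / (5.46×10⁻⁵ × 0.927) = 24.8 m/s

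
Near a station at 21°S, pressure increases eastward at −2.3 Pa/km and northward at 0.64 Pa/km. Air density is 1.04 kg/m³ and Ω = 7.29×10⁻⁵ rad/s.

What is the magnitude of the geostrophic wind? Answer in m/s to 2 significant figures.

Coriolis parameter at 21°S:
f = 2Ω sin φ = 2 × 7.29×10⁻⁵ × sin 21° = 5.23×10⁻⁵ s⁻¹
In the Southern Hemisphere f is negative: f = −5.23×10⁻⁵ s⁻¹.
Component geostrophic relations (x east, y north):
u_g = −(1/(fρ)) ∂P/∂y,  v_g = (1/(fρ)) ∂P/∂x
u_g = −(0.64×10⁻³)/(−5.23×10⁻⁵ × 1.04) = 11.8 m/s;  v_g = (−2.3×10⁻³)/(−5.23×10⁻⁵ × 1.04) = 42.3 m/s
|V_g| = √(u_g² + v_g²) = 43.9 m/s

44 m/s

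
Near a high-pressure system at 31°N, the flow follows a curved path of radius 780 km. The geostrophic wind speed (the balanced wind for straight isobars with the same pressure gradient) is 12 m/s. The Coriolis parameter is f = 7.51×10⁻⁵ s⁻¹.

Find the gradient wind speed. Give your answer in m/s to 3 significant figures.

16.8 m/s

Around a high, pressure-gradient force acts outward with centrifugal, so Coriolis balances both:
fV = (1/ρ)|∂P/∂n| + V²/R  →  V² − fR·V + fR·V_g = 0
With fR = 7.51×10⁻⁵ × 780×10³ m = 58.6 m/s:
V = [fR − √((fR)² − 4 fR V_g)]/2 = [58.6 − √(58.6² − 4×58.6×12)]/2 = 16.8 m/s
Supergeostrophic (V > V_g = 12 m/s), as expected around a high.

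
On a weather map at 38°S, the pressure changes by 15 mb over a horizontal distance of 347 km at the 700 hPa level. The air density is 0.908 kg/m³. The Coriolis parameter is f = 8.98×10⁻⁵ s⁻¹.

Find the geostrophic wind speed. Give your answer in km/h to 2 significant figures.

190 km/h

Pressure gradient: |∂P/∂n| = 1500 Pa / 347000 m = 4.32×10⁻³ Pa/m
Geostrophic balance (pressure-gradient force = Coriolis force):
V_g = (1/(fρ)) |∂P/∂n| = 4.32×10⁻³ / (8.98×10⁻⁵ × 0.908) = 53.0 m/s
Converting: 53.0 m/s × 3.6 = 190 km/h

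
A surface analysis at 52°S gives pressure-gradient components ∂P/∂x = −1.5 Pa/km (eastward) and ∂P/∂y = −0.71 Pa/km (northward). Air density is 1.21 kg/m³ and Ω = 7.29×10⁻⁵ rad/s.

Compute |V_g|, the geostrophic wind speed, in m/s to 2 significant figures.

Coriolis parameter at 52°S:
f = 2Ω sin φ = 2 × 7.29×10⁻⁵ × sin 52° = 1.15×10⁻⁴ s⁻¹
In the Southern Hemisphere f is negative: f = −1.15×10⁻⁴ s⁻¹.
Component geostrophic relations (x east, y north):
u_g = −(1/(fρ)) ∂P/∂y,  v_g = (1/(fρ)) ∂P/∂x
u_g = −(−0.71×10⁻³)/(−1.15×10⁻⁴ × 1.21) = −5.11 m/s;  v_g = (−1.5×10⁻³)/(−1.15×10⁻⁴ × 1.21) = 10.8 m/s
|V_g| = √(u_g² + v_g²) = 11.9 m/s

12 m/s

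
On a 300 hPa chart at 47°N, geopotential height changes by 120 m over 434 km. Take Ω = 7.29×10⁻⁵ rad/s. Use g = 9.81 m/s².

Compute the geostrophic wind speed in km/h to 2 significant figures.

Coriolis parameter at 47°N:
f = 2Ω sin φ = 2 × 7.29×10⁻⁵ × sin 47° = 1.07×10⁻⁴ s⁻¹
Height gradient: |∂Z/∂n| = 120 m / 434000 m = 2.76×10⁻⁴
On a pressure surface, geostrophic balance gives V_g = (g/f)|∂Z/∂n|:
V_g = 9.81 × 2.76×10⁻⁴ / 1.07×10⁻⁴ = 25.4 m/s
Converting: 25.4 m/s × 3.6 = 92 km/h

92 km/h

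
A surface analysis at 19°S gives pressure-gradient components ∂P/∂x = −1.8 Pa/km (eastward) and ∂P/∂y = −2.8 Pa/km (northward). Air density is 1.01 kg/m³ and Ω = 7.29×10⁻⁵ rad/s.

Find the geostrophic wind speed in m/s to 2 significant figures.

Coriolis parameter at 19°S:
f = 2Ω sin φ = 2 × 7.29×10⁻⁵ × sin 19° = 4.75×10⁻⁵ s⁻¹
In the Southern Hemisphere f is negative: f = −4.75×10⁻⁵ s⁻¹.
Component geostrophic relations (x east, y north):
u_g = −(1/(fρ)) ∂P/∂y,  v_g = (1/(fρ)) ∂P/∂x
u_g = −(−2.8×10⁻³)/(−4.75×10⁻⁵ × 1.01) = −58.4 m/s;  v_g = (−1.8×10⁻³)/(−4.75×10⁻⁵ × 1.01) = 37.5 m/s
|V_g| = √(u_g² + v_g²) = 69.4 m/s

69 m/s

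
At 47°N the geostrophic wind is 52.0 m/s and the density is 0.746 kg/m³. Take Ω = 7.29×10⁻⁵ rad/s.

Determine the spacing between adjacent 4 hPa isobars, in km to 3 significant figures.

Coriolis parameter at 47°N:
f = 2Ω sin φ = 2 × 7.29×10⁻⁵ × sin 47° = 1.07×10⁻⁴ s⁻¹
Geostrophic balance rearranged: |∂P/∂n| = f ρ V_g
|∂P/∂n| = 1.07×10⁻⁴ × 0.746 × 52.0 = 4.14×10⁻³ Pa/m
Isobar spacing: Δn = ΔP/|∂P/∂n| = 400 Pa / 4.14×10⁻³ Pa/m = 96701 m ≈ 96.7 km

96.7 km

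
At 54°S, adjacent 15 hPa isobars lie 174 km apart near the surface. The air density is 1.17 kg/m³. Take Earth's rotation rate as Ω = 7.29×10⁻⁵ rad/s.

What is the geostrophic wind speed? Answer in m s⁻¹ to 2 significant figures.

Coriolis parameter at 54°S:
f = 2Ω sin φ = 2 × 7.29×10⁻⁵ × sin 54° = 1.18×10⁻⁴ s⁻¹
Pressure gradient: |∂P/∂n| = 1500 Pa / 174000 m = 8.62×10⁻³ Pa/m
Geostrophic balance (pressure-gradient force = Coriolis force):
V_g = (1/(fρ)) |∂P/∂n| = 8.62×10⁻³ / (1.18×10⁻⁴ × 1.17) = 62.5 m/s

62 m s⁻¹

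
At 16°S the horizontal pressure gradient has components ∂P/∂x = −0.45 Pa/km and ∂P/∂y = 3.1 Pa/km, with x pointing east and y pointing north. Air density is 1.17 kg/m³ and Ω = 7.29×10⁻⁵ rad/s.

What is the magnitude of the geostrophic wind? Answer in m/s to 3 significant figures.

66.6 m/s

Coriolis parameter at 16°S:
f = 2Ω sin φ = 2 × 7.29×10⁻⁵ × sin 16° = 4.02×10⁻⁵ s⁻¹
In the Southern Hemisphere f is negative: f = −4.02×10⁻⁵ s⁻¹.
Component geostrophic relations (x east, y north):
u_g = −(1/(fρ)) ∂P/∂y,  v_g = (1/(fρ)) ∂P/∂x
u_g = −(3.1×10⁻³)/(−4.02×10⁻⁵ × 1.17) = 65.9 m/s;  v_g = (−0.45×10⁻³)/(−4.02×10⁻⁵ × 1.17) = 9.57 m/s
|V_g| = √(u_g² + v_g²) = 66.6 m/s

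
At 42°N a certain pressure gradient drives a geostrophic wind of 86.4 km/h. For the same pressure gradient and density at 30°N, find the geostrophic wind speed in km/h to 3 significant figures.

116 km/h

With the same pressure gradient and density, V_g ∝ 1/f ∝ 1/sin φ.
V₂ = V₁ · sin φ₁ / sin φ₂ = 86.4 × sin 42° / sin 30°
V₂ = 86.4 × 0.6691/0.5000 = 116 km/h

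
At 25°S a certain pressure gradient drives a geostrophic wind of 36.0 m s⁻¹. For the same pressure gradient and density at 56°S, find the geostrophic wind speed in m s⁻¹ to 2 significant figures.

With the same pressure gradient and density, V_g ∝ 1/f ∝ 1/sin φ.
V₂ = V₁ · sin φ₁ / sin φ₂ = 36.0 × sin 25° / sin 56°
V₂ = 36.0 × 0.4226/0.8290 = 18 m s⁻¹

18 m s⁻¹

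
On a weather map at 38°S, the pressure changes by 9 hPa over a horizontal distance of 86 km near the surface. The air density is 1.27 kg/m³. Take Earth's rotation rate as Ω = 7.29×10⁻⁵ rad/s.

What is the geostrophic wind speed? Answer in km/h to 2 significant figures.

Coriolis parameter at 38°S:
f = 2Ω sin φ = 2 × 7.29×10⁻⁵ × sin 38° = 8.98×10⁻⁵ s⁻¹
Pressure gradient: |∂P/∂n| = 900 Pa / 86000 m = 1.05×10⁻² Pa/m
Geostrophic balance (pressure-gradient force = Coriolis force):
V_g = (1/(fρ)) |∂P/∂n| = 1.05×10⁻² / (8.98×10⁻⁵ × 1.27) = 91.8 m/s
Converting: 91.8 m/s × 3.6 = 330 km/h

330 km/h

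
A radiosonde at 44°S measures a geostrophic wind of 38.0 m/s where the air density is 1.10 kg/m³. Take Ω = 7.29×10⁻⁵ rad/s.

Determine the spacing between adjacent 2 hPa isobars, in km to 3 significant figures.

Coriolis parameter at 44°S:
f = 2Ω sin φ = 2 × 7.29×10⁻⁵ × sin 44° = 1.01×10⁻⁴ s⁻¹
Geostrophic balance rearranged: |∂P/∂n| = f ρ V_g
|∂P/∂n| = 1.01×10⁻⁴ × 1.10 × 38.0 = 4.23×10⁻³ Pa/m
Isobar spacing: Δn = ΔP/|∂P/∂n| = 200 Pa / 4.23×10⁻³ Pa/m = 47242 m ≈ 47.2 km

47.2 km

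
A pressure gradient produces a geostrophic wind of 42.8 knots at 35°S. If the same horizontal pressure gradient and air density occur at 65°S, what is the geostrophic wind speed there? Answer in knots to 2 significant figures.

27 knots

With the same pressure gradient and density, V_g ∝ 1/f ∝ 1/sin φ.
V₂ = V₁ · sin φ₁ / sin φ₂ = 42.8 × sin 35° / sin 65°
V₂ = 42.8 × 0.5736/0.9063 = 27 knots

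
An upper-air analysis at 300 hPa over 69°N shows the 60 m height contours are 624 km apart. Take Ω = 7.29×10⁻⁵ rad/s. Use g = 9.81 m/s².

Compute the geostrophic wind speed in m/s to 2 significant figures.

6.9 m/s

Coriolis parameter at 69°N:
f = 2Ω sin φ = 2 × 7.29×10⁻⁵ × sin 69° = 1.36×10⁻⁴ s⁻¹
Height gradient: |∂Z/∂n| = 60 m / 624000 m = 9.62×10⁻⁵
On a pressure surface, geostrophic balance gives V_g = (g/f)|∂Z/∂n|:
V_g = 9.81 × 9.62×10⁻⁵ / 1.36×10⁻⁴ = 6.93 m/s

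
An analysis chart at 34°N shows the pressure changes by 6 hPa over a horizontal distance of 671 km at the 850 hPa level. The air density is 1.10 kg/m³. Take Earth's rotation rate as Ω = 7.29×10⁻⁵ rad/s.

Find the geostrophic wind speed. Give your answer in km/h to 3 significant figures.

Coriolis parameter at 34°N:
f = 2Ω sin φ = 2 × 7.29×10⁻⁵ × sin 34° = 8.15×10⁻⁵ s⁻¹
Pressure gradient: |∂P/∂n| = 600 Pa / 671000 m = 8.94×10⁻⁴ Pa/m
Geostrophic balance (pressure-gradient force = Coriolis force):
V_g = (1/(fρ)) |∂P/∂n| = 8.94×10⁻⁴ / (8.15×10⁻⁵ × 1.10) = 9.97 m/s
Converting: 9.97 m/s × 3.6 = 35.9 km/h

35.9 km/h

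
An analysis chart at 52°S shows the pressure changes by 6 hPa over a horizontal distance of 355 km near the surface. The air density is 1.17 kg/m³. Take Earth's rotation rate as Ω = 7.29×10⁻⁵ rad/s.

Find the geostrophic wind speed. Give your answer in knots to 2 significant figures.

Coriolis parameter at 52°S:
f = 2Ω sin φ = 2 × 7.29×10⁻⁵ × sin 52° = 1.15×10⁻⁴ s⁻¹
Pressure gradient: |∂P/∂n| = 600 Pa / 355000 m = 1.69×10⁻³ Pa/m
Geostrophic balance (pressure-gradient force = Coriolis force):
V_g = (1/(fρ)) |∂P/∂n| = 1.69×10⁻³ / (1.15×10⁻⁴ × 1.17) = 12.6 m/s
Converting: 12.6 m/s × 1.944 = 24 knots

24 knots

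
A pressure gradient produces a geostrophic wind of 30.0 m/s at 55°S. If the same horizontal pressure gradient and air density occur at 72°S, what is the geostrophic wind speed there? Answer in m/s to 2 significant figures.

26 m/s

With the same pressure gradient and density, V_g ∝ 1/f ∝ 1/sin φ.
V₂ = V₁ · sin φ₁ / sin φ₂ = 30.0 × sin 55° / sin 72°
V₂ = 30.0 × 0.8192/0.9511 = 26 m/s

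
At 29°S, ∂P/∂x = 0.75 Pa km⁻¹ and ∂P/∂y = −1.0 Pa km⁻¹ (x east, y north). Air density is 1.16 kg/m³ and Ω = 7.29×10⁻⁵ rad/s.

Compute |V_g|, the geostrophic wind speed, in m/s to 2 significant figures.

15 m/s

Coriolis parameter at 29°S:
f = 2Ω sin φ = 2 × 7.29×10⁻⁵ × sin 29° = 7.07×10⁻⁵ s⁻¹
In the Southern Hemisphere f is negative: f = −7.07×10⁻⁵ s⁻¹.
Component geostrophic relations (x east, y north):
u_g = −(1/(fρ)) ∂P/∂y,  v_g = (1/(fρ)) ∂P/∂x
u_g = −(−1.0×10⁻³)/(−7.07×10⁻⁵ × 1.16) = −12.2 m/s;  v_g = (0.75×10⁻³)/(−7.07×10⁻⁵ × 1.16) = −9.15 m/s
|V_g| = √(u_g² + v_g²) = 15.2 m/s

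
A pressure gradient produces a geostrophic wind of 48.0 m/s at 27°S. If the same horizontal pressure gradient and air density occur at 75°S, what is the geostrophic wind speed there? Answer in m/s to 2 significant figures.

23 m/s

With the same pressure gradient and density, V_g ∝ 1/f ∝ 1/sin φ.
V₂ = V₁ · sin φ₁ / sin φ₂ = 48.0 × sin 27° / sin 75°
V₂ = 48.0 × 0.4540/0.9659 = 23 m/s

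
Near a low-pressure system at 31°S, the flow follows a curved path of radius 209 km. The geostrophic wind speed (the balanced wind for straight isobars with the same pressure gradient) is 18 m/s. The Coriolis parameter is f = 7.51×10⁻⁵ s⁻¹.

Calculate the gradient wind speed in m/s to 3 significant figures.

Around a low, centrifugal force acts outward with Coriolis, so pressure-gradient force balances both:
(1/ρ)|∂P/∂n| = fV + V²/R  →  V² + fR·V − fR·V_g = 0
With fR = 7.51×10⁻⁵ × 209×10³ m = 15.7 m/s:
V = [−fR + √((fR)² + 4 fR V_g)]/2 = [−15.7 + √(15.7² + 4×15.7×18)]/2 = 10.7 m/s
Subgeostrophic (V < V_g = 18 m/s), as expected around a low.

10.7 m/s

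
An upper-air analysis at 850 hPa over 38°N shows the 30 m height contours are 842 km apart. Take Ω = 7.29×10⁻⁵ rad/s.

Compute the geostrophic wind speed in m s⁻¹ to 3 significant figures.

Coriolis parameter at 38°N:
f = 2Ω sin φ = 2 × 7.29×10⁻⁵ × sin 38° = 8.98×10⁻⁵ s⁻¹
Height gradient: |∂Z/∂n| = 30 m / 842000 m = 3.56×10⁻⁵
On a pressure surface, geostrophic balance gives V_g = (g/f)|∂Z/∂n|:
V_g = 9.81 × 3.56×10⁻⁵ / 8.98×10⁻⁵ = 3.89 m/s

3.89 m s⁻¹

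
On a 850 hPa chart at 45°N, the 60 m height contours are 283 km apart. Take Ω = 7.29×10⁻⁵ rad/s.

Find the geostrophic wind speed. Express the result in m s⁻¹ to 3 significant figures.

Coriolis parameter at 45°N:
f = 2Ω sin φ = 2 × 7.29×10⁻⁵ × sin 45° = 1.03×10⁻⁴ s⁻¹
Height gradient: |∂Z/∂n| = 60 m / 283000 m = 2.12×10⁻⁴
On a pressure surface, geostrophic balance gives V_g = (g/f)|∂Z/∂n|:
V_g = 9.81 × 2.12×10⁻⁴ / 1.03×10⁻⁴ = 20.2 m/s

20.2 m s⁻¹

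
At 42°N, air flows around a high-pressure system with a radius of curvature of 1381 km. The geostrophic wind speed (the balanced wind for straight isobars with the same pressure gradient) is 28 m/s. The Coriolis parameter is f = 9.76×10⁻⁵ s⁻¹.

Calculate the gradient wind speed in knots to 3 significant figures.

Around a high, pressure-gradient force acts outward with centrifugal, so Coriolis balances both:
fV = (1/ρ)|∂P/∂n| + V²/R  →  V² − fR·V + fR·V_g = 0
With fR = 9.76×10⁻⁵ × 1381×10³ m = 135 m/s:
V = [fR − √((fR)² − 4 fR V_g)]/2 = [135 − √(135² − 4×135×28)]/2 = 39.7 m/s
Supergeostrophic (V > V_g = 28 m/s), as expected around a high.
Converting: 39.7 m/s × 1.944 = 77.1 knots

77.1 knots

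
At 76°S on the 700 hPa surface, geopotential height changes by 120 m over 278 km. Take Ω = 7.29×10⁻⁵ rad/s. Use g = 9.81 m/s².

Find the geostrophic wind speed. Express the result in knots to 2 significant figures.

Coriolis parameter at 76°S:
f = 2Ω sin φ = 2 × 7.29×10⁻⁵ × sin 76° = 1.41×10⁻⁴ s⁻¹
Height gradient: |∂Z/∂n| = 120 m / 278000 m = 4.32×10⁻⁴
On a pressure surface, geostrophic balance gives V_g = (g/f)|∂Z/∂n|:
V_g = 9.81 × 4.32×10⁻⁴ / 1.41×10⁻⁴ = 29.9 m/s
Converting: 29.9 m/s × 1.944 = 58 knots

58 knots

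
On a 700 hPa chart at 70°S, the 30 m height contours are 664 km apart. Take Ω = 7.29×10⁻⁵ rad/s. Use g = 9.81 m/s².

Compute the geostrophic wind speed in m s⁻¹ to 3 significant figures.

Coriolis parameter at 70°S:
f = 2Ω sin φ = 2 × 7.29×10⁻⁵ × sin 70° = 1.37×10⁻⁴ s⁻¹
Height gradient: |∂Z/∂n| = 30 m / 664000 m = 4.52×10⁻⁵
On a pressure surface, geostrophic balance gives V_g = (g/f)|∂Z/∂n|:
V_g = 9.81 × 4.52×10⁻⁵ / 1.37×10⁻⁴ = 3.24 m/s

3.24 m s⁻¹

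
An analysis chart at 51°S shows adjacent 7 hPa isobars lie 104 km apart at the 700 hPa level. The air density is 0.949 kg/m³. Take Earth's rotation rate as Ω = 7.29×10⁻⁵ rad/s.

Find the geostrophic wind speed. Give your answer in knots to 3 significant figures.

Coriolis parameter at 51°S:
f = 2Ω sin φ = 2 × 7.29×10⁻⁵ × sin 51° = 1.13×10⁻⁴ s⁻¹
Pressure gradient: |∂P/∂n| = 700 Pa / 104000 m = 6.73×10⁻³ Pa/m
Geostrophic balance (pressure-gradient force = Coriolis force):
V_g = (1/(fρ)) |∂P/∂n| = 6.73×10⁻³ / (1.13×10⁻⁴ × 0.949) = 62.6 m/s
Converting: 62.6 m/s × 1.944 = 122 knots

122 knots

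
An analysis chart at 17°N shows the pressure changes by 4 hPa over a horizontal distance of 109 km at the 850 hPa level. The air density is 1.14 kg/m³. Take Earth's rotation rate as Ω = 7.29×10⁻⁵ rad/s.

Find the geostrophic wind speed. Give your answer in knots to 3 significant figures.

147 knots

Coriolis parameter at 17°N:
f = 2Ω sin φ = 2 × 7.29×10⁻⁵ × sin 17° = 4.26×10⁻⁵ s⁻¹
Pressure gradient: |∂P/∂n| = 400 Pa / 109000 m = 3.67×10⁻³ Pa/m
Geostrophic balance (pressure-gradient force = Coriolis force):
V_g = (1/(fρ)) |∂P/∂n| = 3.67×10⁻³ / (4.26×10⁻⁵ × 1.14) = 75.5 m/s
Converting: 75.5 m/s × 1.944 = 147 knots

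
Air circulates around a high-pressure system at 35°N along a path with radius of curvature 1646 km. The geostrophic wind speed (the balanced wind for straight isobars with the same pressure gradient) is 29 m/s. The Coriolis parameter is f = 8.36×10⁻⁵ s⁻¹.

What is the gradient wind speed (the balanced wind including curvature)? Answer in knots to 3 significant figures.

Around a high, pressure-gradient force acts outward with centrifugal, so Coriolis balances both:
fV = (1/ρ)|∂P/∂n| + V²/R  →  V² − fR·V + fR·V_g = 0
With fR = 8.36×10⁻⁵ × 1646×10³ m = 138 m/s:
V = [fR − √((fR)² − 4 fR V_g)]/2 = [138 − √(138² − 4×138×29)]/2 = 41.5 m/s
Supergeostrophic (V > V_g = 29 m/s), as expected around a high.
Converting: 41.5 m/s × 1.944 = 80.7 knots

80.7 knots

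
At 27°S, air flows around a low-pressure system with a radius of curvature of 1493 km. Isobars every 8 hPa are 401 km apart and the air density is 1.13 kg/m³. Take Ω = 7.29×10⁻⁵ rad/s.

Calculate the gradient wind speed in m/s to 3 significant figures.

21.8 m/s

Coriolis parameter at 27°S:
f = 2Ω sin φ = 2 × 7.29×10⁻⁵ × sin 27° = 6.62×10⁻⁵ s⁻¹
Pressure gradient: |∂P/∂n| = 800 Pa / 401000 m = 2.00×10⁻³ Pa/m
Geostrophic speed: V_g = |∂P/∂n|/(fρ) = 2.00×10⁻³/(6.62×10⁻⁵ × 1.13) = 26.7 m/s
Around a low, centrifugal force acts outward with Coriolis, so pressure-gradient force balances both:
(1/ρ)|∂P/∂n| = fV + V²/R  →  V² + fR·V − fR·V_g = 0
With fR = 6.62×10⁻⁵ × 1493×10³ m = 98.8 m/s:
V = [−fR + √((fR)² + 4 fR V_g)]/2 = [−98.8 + √(98.8² + 4×98.8×26.7)]/2 = 21.8 m/s
Subgeostrophic (V < V_g = 26.7 m/s), as expected around a low.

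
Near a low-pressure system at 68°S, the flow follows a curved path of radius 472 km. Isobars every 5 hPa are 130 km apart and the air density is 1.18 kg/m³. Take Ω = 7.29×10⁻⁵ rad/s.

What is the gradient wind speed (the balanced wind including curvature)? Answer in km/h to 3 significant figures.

67.2 km/h

Coriolis parameter at 68°S:
f = 2Ω sin φ = 2 × 7.29×10⁻⁵ × sin 68° = 1.35×10⁻⁴ s⁻¹
Pressure gradient: |∂P/∂n| = 500 Pa / 130000 m = 3.85×10⁻³ Pa/m
Geostrophic speed: V_g = |∂P/∂n|/(fρ) = 3.85×10⁻³/(1.35×10⁻⁴ × 1.18) = 24.1 m/s
Around a low, centrifugal force acts outward with Coriolis, so pressure-gradient force balances both:
(1/ρ)|∂P/∂n| = fV + V²/R  →  V² + fR·V − fR·V_g = 0
With fR = 1.35×10⁻⁴ × 472×10³ m = 63.8 m/s:
V = [−fR + √((fR)² + 4 fR V_g)]/2 = [−63.8 + √(63.8² + 4×63.8×24.1)]/2 = 18.7 m/s
Subgeostrophic (V < V_g = 24.1 m/s), as expected around a low.
Converting: 18.7 m/s × 3.6 = 67.2 km/h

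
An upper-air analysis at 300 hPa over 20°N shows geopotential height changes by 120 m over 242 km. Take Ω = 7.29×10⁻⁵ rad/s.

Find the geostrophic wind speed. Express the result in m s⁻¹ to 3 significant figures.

Coriolis parameter at 20°N:
f = 2Ω sin φ = 2 × 7.29×10⁻⁵ × sin 20° = 4.99×10⁻⁵ s⁻¹
Height gradient: |∂Z/∂n| = 120 m / 242000 m = 4.96×10⁻⁴
On a pressure surface, geostrophic balance gives V_g = (g/f)|∂Z/∂n|:
V_g = 9.81 × 4.96×10⁻⁴ / 4.99×10⁻⁵ = 97.5 m/s

97.5 m s⁻¹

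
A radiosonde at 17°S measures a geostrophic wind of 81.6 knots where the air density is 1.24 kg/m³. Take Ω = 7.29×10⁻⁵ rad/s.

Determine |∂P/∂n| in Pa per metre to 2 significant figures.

Coriolis parameter at 17°S:
f = 2Ω sin φ = 2 × 7.29×10⁻⁵ × sin 17° = 4.26×10⁻⁵ s⁻¹
Wind speed in SI: 81.6 knots = 42.0 m/s
Geostrophic balance rearranged: |∂P/∂n| = f ρ V_g
|∂P/∂n| = 4.26×10⁻⁵ × 1.24 × 42.0 = 2.22×10⁻³ Pa/m

2.2×10⁻³ Pa/m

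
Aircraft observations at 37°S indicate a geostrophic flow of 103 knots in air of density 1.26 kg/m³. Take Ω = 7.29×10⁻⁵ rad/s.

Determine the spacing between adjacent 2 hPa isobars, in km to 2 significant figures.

Coriolis parameter at 37°S:
f = 2Ω sin φ = 2 × 7.29×10⁻⁵ × sin 37° = 8.77×10⁻⁵ s⁻¹
Wind speed in SI: 103 knots = 53.0 m/s
Geostrophic balance rearranged: |∂P/∂n| = f ρ V_g
|∂P/∂n| = 8.77×10⁻⁵ × 1.26 × 53.0 = 5.86×10⁻³ Pa/m
Isobar spacing: Δn = ΔP/|∂P/∂n| = 200 Pa / 5.86×10⁻³ Pa/m = 34140 m ≈ 34 km

34 km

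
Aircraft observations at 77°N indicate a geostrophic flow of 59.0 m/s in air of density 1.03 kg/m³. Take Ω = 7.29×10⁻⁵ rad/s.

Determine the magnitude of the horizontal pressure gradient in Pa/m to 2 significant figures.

Coriolis parameter at 77°N:
f = 2Ω sin φ = 2 × 7.29×10⁻⁵ × sin 77° = 1.42×10⁻⁴ s⁻¹
Geostrophic balance rearranged: |∂P/∂n| = f ρ V_g
|∂P/∂n| = 1.42×10⁻⁴ × 1.03 × 59.0 = 8.63×10⁻³ Pa/m

8.6×10⁻³ Pa/m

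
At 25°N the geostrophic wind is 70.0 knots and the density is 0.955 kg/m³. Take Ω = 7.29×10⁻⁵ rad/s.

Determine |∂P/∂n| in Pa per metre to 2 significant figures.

2.1×10⁻³ Pa/m

Coriolis parameter at 25°N:
f = 2Ω sin φ = 2 × 7.29×10⁻⁵ × sin 25° = 6.16×10⁻⁵ s⁻¹
Wind speed in SI: 70.0 knots = 36.0 m/s
Geostrophic balance rearranged: |∂P/∂n| = f ρ V_g
|∂P/∂n| = 6.16×10⁻⁵ × 0.955 × 36.0 = 2.12×10⁻³ Pa/m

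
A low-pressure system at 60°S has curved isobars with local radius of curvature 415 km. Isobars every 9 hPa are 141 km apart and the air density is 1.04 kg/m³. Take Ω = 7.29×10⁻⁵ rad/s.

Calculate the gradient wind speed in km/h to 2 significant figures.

110 km/h

Coriolis parameter at 60°S:
f = 2Ω sin φ = 2 × 7.29×10⁻⁵ × sin 60° = 1.26×10⁻⁴ s⁻¹
Pressure gradient: |∂P/∂n| = 900 Pa / 141000 m = 6.38×10⁻³ Pa/m
Geostrophic speed: V_g = |∂P/∂n|/(fρ) = 6.38×10⁻³/(1.26×10⁻⁴ × 1.04) = 48.6 m/s
Around a low, centrifugal force acts outward with Coriolis, so pressure-gradient force balances both:
(1/ρ)|∂P/∂n| = fV + V²/R  →  V² + fR·V − fR·V_g = 0
With fR = 1.26×10⁻⁴ × 415×10³ m = 52.4 m/s:
V = [−fR + √((fR)² + 4 fR V_g)]/2 = [−52.4 + √(52.4² + 4×52.4×48.6)]/2 = 30.7 m/s
Subgeostrophic (V < V_g = 48.6 m/s), as expected around a low.
Converting: 30.7 m/s × 3.6 = 110 km/h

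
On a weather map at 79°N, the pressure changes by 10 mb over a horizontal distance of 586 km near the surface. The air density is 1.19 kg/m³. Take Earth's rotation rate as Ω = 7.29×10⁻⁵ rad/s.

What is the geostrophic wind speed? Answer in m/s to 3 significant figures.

Coriolis parameter at 79°N:
f = 2Ω sin φ = 2 × 7.29×10⁻⁵ × sin 79° = 1.43×10⁻⁴ s⁻¹
Pressure gradient: |∂P/∂n| = 1000 Pa / 586000 m = 1.71×10⁻³ Pa/m
Geostrophic balance (pressure-gradient force = Coriolis force):
V_g = (1/(fρ)) |∂P/∂n| = 1.71×10⁻³ / (1.43×10⁻⁴ × 1.19) = 10.0 m/s

10.0 m/s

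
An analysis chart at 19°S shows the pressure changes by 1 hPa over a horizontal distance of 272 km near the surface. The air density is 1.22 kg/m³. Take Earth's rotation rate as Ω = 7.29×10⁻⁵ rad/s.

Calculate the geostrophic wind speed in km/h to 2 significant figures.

Coriolis parameter at 19°S:
f = 2Ω sin φ = 2 × 7.29×10⁻⁵ × sin 19° = 4.75×10⁻⁵ s⁻¹
Pressure gradient: |∂P/∂n| = 100 Pa / 272000 m = 3.68×10⁻⁴ Pa/m
Geostrophic balance (pressure-gradient force = Coriolis force):
V_g = (1/(fρ)) |∂P/∂n| = 3.68×10⁻⁴ / (4.75×10⁻⁵ × 1.22) = 6.35 m/s
Converting: 6.35 m/s × 3.6 = 23 km/h

23 km/h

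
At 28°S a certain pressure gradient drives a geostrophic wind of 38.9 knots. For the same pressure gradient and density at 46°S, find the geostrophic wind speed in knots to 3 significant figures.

With the same pressure gradient and density, V_g ∝ 1/f ∝ 1/sin φ.
V₂ = V₁ · sin φ₁ / sin φ₂ = 38.9 × sin 28° / sin 46°
V₂ = 38.9 × 0.4695/0.7193 = 25.4 knots

25.4 knots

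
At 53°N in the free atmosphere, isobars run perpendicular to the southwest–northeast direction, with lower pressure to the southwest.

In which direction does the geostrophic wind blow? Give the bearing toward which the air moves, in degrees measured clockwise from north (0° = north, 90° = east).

The pressure-gradient force points toward the southwest (bearing 225°).
Geostrophic balance: in the Northern Hemisphere the Coriolis force deflects motion to the right, so the geostrophic wind blows 90° to the right of the pressure-gradient force (low pressure on the left).
Rotating 225° by 90° clockwise gives 315° — the wind blows toward the northwest.

315°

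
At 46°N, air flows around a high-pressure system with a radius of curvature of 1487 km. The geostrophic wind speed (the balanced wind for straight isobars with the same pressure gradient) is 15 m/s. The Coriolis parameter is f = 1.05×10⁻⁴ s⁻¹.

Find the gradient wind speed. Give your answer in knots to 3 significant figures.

Around a high, pressure-gradient force acts outward with centrifugal, so Coriolis balances both:
fV = (1/ρ)|∂P/∂n| + V²/R  →  V² − fR·V + fR·V_g = 0
With fR = 1.05×10⁻⁴ × 1487×10³ m = 156 m/s:
V = [fR − √((fR)² − 4 fR V_g)]/2 = [156 − √(156² − 4×156×15)]/2 = 16.8 m/s
Supergeostrophic (V > V_g = 15 m/s), as expected around a high.
Converting: 16.8 m/s × 1.944 = 32.7 knots

32.7 knots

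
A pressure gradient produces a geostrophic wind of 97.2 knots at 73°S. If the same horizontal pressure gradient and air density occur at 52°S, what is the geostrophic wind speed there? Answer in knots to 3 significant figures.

118 knots

With the same pressure gradient and density, V_g ∝ 1/f ∝ 1/sin φ.
V₂ = V₁ · sin φ₁ / sin φ₂ = 97.2 × sin 73° / sin 52°
V₂ = 97.2 × 0.9563/0.7880 = 118 knots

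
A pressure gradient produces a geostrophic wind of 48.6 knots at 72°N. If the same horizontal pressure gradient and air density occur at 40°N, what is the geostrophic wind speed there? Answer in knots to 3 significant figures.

71.9 knots

With the same pressure gradient and density, V_g ∝ 1/f ∝ 1/sin φ.
V₂ = V₁ · sin φ₁ / sin φ₂ = 48.6 × sin 72° / sin 40°
V₂ = 48.6 × 0.9511/0.6428 = 71.9 knots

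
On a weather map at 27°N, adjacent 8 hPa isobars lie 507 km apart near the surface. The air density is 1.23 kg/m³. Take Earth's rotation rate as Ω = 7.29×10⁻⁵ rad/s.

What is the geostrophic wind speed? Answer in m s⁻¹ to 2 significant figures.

19 m s⁻¹

Coriolis parameter at 27°N:
f = 2Ω sin φ = 2 × 7.29×10⁻⁵ × sin 27° = 6.62×10⁻⁵ s⁻¹
Pressure gradient: |∂P/∂n| = 800 Pa / 507000 m = 1.58×10⁻³ Pa/m
Geostrophic balance (pressure-gradient force = Coriolis force):
V_g = (1/(fρ)) |∂P/∂n| = 1.58×10⁻³ / (6.62×10⁻⁵ × 1.23) = 19.4 m/s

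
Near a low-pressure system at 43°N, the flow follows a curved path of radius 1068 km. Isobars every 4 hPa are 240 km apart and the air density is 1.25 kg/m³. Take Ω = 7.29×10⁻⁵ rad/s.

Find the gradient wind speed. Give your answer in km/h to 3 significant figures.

Coriolis parameter at 43°N:
f = 2Ω sin φ = 2 × 7.29×10⁻⁵ × sin 43° = 9.94×10⁻⁵ s⁻¹
Pressure gradient: |∂P/∂n| = 400 Pa / 240000 m = 1.67×10⁻³ Pa/m
Geostrophic speed: V_g = |∂P/∂n|/(fρ) = 1.67×10⁻³/(9.94×10⁻⁵ × 1.25) = 13.4 m/s
Around a low, centrifugal force acts outward with Coriolis, so pressure-gradient force balances both:
(1/ρ)|∂P/∂n| = fV + V²/R  →  V² + fR·V − fR·V_g = 0
With fR = 9.94×10⁻⁵ × 1068×10³ m = 106 m/s:
V = [−fR + √((fR)² + 4 fR V_g)]/2 = [−106 + √(106² + 4×106×13.4)]/2 = 12 m/s
Subgeostrophic (V < V_g = 13.4 m/s), as expected around a low.
Converting: 12 m/s × 3.6 = 43.4 km/h

43.4 km/h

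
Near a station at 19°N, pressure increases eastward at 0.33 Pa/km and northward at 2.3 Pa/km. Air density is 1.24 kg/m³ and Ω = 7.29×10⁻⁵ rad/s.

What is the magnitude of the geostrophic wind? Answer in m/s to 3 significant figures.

Coriolis parameter at 19°N:
f = 2Ω sin φ = 2 × 7.29×10⁻⁵ × sin 19° = 4.75×10⁻⁵ s⁻¹
Component geostrophic relations (x east, y north):
u_g = −(1/(fρ)) ∂P/∂y,  v_g = (1/(fρ)) ∂P/∂x
u_g = −(2.3×10⁻³)/(4.75×10⁻⁵ × 1.24) = −39.1 m/s;  v_g = (0.33×10⁻³)/(4.75×10⁻⁵ × 1.24) = 5.61 m/s
|V_g| = √(u_g² + v_g²) = 39.5 m/s

39.5 m/s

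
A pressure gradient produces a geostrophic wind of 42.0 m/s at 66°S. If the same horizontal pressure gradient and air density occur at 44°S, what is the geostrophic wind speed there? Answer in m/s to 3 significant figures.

55.2 m/s

With the same pressure gradient and density, V_g ∝ 1/f ∝ 1/sin φ.
V₂ = V₁ · sin φ₁ / sin φ₂ = 42.0 × sin 66° / sin 44°
V₂ = 42.0 × 0.9135/0.6947 = 55.2 m/s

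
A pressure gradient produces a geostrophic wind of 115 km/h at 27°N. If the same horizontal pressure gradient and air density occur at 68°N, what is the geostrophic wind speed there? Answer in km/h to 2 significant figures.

56 km/h

With the same pressure gradient and density, V_g ∝ 1/f ∝ 1/sin φ.
V₂ = V₁ · sin φ₁ / sin φ₂ = 115 × sin 27° / sin 68°
V₂ = 115 × 0.4540/0.9272 = 56 km/h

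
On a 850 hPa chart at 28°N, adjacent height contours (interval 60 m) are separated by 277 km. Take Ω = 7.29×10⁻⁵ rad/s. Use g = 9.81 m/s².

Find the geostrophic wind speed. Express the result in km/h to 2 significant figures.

110 km/h

Coriolis parameter at 28°N:
f = 2Ω sin φ = 2 × 7.29×10⁻⁵ × sin 28° = 6.84×10⁻⁵ s⁻¹
Height gradient: |∂Z/∂n| = 60 m / 277000 m = 2.17×10⁻⁴
On a pressure surface, geostrophic balance gives V_g = (g/f)|∂Z/∂n|:
V_g = 9.81 × 2.17×10⁻⁴ / 6.84×10⁻⁵ = 31.0 m/s
Converting: 31.0 m/s × 3.6 = 110 km/h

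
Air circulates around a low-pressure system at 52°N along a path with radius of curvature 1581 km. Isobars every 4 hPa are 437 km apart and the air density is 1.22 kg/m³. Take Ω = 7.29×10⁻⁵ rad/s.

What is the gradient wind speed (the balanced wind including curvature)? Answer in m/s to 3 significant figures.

Coriolis parameter at 52°N:
f = 2Ω sin φ = 2 × 7.29×10⁻⁵ × sin 52° = 1.15×10⁻⁴ s⁻¹
Pressure gradient: |∂P/∂n| = 400 Pa / 437000 m = 9.15×10⁻⁴ Pa/m
Geostrophic speed: V_g = |∂P/∂n|/(fρ) = 9.15×10⁻⁴/(1.15×10⁻⁴ × 1.22) = 6.53 m/s
Around a low, centrifugal force acts outward with Coriolis, so pressure-gradient force balances both:
(1/ρ)|∂P/∂n| = fV + V²/R  →  V² + fR·V − fR·V_g = 0
With fR = 1.15×10⁻⁴ × 1581×10³ m = 182 m/s:
V = [−fR + √((fR)² + 4 fR V_g)]/2 = [−182 + √(182² + 4×182×6.53)]/2 = 6.31 m/s
Subgeostrophic (V < V_g = 6.53 m/s), as expected around a low.

6.31 m/s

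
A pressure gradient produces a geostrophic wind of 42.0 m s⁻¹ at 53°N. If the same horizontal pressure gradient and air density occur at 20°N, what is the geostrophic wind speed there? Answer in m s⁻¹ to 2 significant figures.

With the same pressure gradient and density, V_g ∝ 1/f ∝ 1/sin φ.
V₂ = V₁ · sin φ₁ / sin φ₂ = 42.0 × sin 53° / sin 20°
V₂ = 42.0 × 0.7986/0.3420 = 98 m s⁻¹

98 m s⁻¹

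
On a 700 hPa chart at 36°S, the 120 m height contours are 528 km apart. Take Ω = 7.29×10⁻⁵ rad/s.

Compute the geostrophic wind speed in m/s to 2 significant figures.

26 m/s

Coriolis parameter at 36°S:
f = 2Ω sin φ = 2 × 7.29×10⁻⁵ × sin 36° = 8.57×10⁻⁵ s⁻¹
Height gradient: |∂Z/∂n| = 120 m / 528000 m = 2.27×10⁻⁴
On a pressure surface, geostrophic balance gives V_g = (g/f)|∂Z/∂n|:
V_g = 9.81 × 2.27×10⁻⁴ / 8.57×10⁻⁵ = 26.0 m/s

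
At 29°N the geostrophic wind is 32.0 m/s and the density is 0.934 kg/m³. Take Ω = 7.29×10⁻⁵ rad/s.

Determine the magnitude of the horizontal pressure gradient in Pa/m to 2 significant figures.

2.1×10⁻³ Pa/m

Coriolis parameter at 29°N:
f = 2Ω sin φ = 2 × 7.29×10⁻⁵ × sin 29° = 7.07×10⁻⁵ s⁻¹
Geostrophic balance rearranged: |∂P/∂n| = f ρ V_g
|∂P/∂n| = 7.07×10⁻⁵ × 0.934 × 32.0 = 2.11×10⁻³ Pa/m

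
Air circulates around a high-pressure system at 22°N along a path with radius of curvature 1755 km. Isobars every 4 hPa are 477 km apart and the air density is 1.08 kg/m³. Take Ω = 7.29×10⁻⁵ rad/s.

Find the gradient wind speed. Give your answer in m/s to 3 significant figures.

17.4 m/s

Coriolis parameter at 22°N:
f = 2Ω sin φ = 2 × 7.29×10⁻⁵ × sin 22° = 5.46×10⁻⁵ s⁻¹
Pressure gradient: |∂P/∂n| = 400 Pa / 477000 m = 8.39×10⁻⁴ Pa/m
Geostrophic speed: V_g = |∂P/∂n|/(fρ) = 8.39×10⁻⁴/(5.46×10⁻⁵ × 1.08) = 14.2 m/s
Around a high, pressure-gradient force acts outward with centrifugal, so Coriolis balances both:
fV = (1/ρ)|∂P/∂n| + V²/R  →  V² − fR·V + fR·V_g = 0
With fR = 5.46×10⁻⁵ × 1755×10³ m = 95.9 m/s:
V = [fR − √((fR)² − 4 fR V_g)]/2 = [95.9 − √(95.9² − 4×95.9×14.2)]/2 = 17.4 m/s
Supergeostrophic (V > V_g = 14.2 m/s), as expected around a high.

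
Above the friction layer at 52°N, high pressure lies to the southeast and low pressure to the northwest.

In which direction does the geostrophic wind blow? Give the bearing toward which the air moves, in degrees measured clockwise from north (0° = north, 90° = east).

The pressure-gradient force points toward the northwest (bearing 315°).
Geostrophic balance: in the Northern Hemisphere the Coriolis force deflects motion to the right, so the geostrophic wind blows 90° to the right of the pressure-gradient force (low pressure on the left).
Rotating 315° by 90° clockwise gives 045° — the wind blows toward the northeast.

045°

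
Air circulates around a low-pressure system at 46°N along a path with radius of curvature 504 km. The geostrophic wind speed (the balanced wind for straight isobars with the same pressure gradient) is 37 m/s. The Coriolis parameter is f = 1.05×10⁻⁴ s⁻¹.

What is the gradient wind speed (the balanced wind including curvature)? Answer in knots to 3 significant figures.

48.8 knots

Around a low, centrifugal force acts outward with Coriolis, so pressure-gradient force balances both:
(1/ρ)|∂P/∂n| = fV + V²/R  →  V² + fR·V − fR·V_g = 0
With fR = 1.05×10⁻⁴ × 504×10³ m = 52.9 m/s:
V = [−fR + √((fR)² + 4 fR V_g)]/2 = [−52.9 + √(52.9² + 4×52.9×37)]/2 = 25.1 m/s
Subgeostrophic (V < V_g = 37 m/s), as expected around a low.
Converting: 25.1 m/s × 1.944 = 48.8 knots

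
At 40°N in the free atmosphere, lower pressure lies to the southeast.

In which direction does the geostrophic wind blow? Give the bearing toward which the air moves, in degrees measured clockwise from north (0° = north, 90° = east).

225°

The pressure-gradient force points toward the southeast (bearing 135°).
Geostrophic balance: in the Northern Hemisphere the Coriolis force deflects motion to the right, so the geostrophic wind blows 90° to the right of the pressure-gradient force (low pressure on the left).
Rotating 135° by 90° clockwise gives 225° — the wind blows toward the southwest.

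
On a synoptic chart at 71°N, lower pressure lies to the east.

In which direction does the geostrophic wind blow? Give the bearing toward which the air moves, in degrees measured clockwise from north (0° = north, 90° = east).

The pressure-gradient force points toward the east (bearing 090°).
Geostrophic balance: in the Northern Hemisphere the Coriolis force deflects motion to the right, so the geostrophic wind blows 90° to the right of the pressure-gradient force (low pressure on the left).
Rotating 090° by 90° clockwise gives 180° — the wind blows toward the south.

180°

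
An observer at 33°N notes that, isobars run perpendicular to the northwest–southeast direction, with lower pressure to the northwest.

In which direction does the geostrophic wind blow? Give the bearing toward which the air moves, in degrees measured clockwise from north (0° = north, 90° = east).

045°

The pressure-gradient force points toward the northwest (bearing 315°).
Geostrophic balance: in the Northern Hemisphere the Coriolis force deflects motion to the right, so the geostrophic wind blows 90° to the right of the pressure-gradient force (low pressure on the left).
Rotating 315° by 90° clockwise gives 045° — the wind blows toward the northeast.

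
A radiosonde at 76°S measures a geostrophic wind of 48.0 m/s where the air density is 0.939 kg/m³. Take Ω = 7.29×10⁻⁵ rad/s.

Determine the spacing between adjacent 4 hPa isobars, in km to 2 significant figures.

Coriolis parameter at 76°S:
f = 2Ω sin φ = 2 × 7.29×10⁻⁵ × sin 76° = 1.41×10⁻⁴ s⁻¹
Geostrophic balance rearranged: |∂P/∂n| = f ρ V_g
|∂P/∂n| = 1.41×10⁻⁴ × 0.939 × 48.0 = 6.38×10⁻³ Pa/m
Isobar spacing: Δn = ΔP/|∂P/∂n| = 400 Pa / 6.38×10⁻³ Pa/m = 62732 m ≈ 63 km

63 km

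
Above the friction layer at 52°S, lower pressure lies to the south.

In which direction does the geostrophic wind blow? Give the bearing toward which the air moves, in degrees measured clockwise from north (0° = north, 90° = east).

The pressure-gradient force points toward the south (bearing 180°).
Geostrophic balance: in the Southern Hemisphere the Coriolis force deflects motion to the left, so the geostrophic wind blows 90° to the left of the pressure-gradient force (low pressure on the right).
Rotating 180° by 90° counterclockwise gives 090° — the wind blows toward the east.

090°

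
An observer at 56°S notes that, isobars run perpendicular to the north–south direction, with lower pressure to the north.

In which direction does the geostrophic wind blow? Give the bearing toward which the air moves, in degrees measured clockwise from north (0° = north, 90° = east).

The pressure-gradient force points toward the north (bearing 000°).
Geostrophic balance: in the Southern Hemisphere the Coriolis force deflects motion to the left, so the geostrophic wind blows 90° to the left of the pressure-gradient force (low pressure on the right).
Rotating 000° by 90° counterclockwise gives 270° — the wind blows toward the west.

270°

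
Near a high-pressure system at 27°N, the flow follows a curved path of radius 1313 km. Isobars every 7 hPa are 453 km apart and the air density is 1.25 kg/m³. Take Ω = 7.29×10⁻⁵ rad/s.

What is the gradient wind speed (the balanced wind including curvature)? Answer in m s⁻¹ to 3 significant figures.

27.2 m s⁻¹

Coriolis parameter at 27°N:
f = 2Ω sin φ = 2 × 7.29×10⁻⁵ × sin 27° = 6.62×10⁻⁵ s⁻¹
Pressure gradient: |∂P/∂n| = 700 Pa / 453000 m = 1.55×10⁻³ Pa/m
Geostrophic speed: V_g = |∂P/∂n|/(fρ) = 1.55×10⁻³/(6.62×10⁻⁵ × 1.25) = 18.7 m/s
Around a high, pressure-gradient force acts outward with centrifugal, so Coriolis balances both:
fV = (1/ρ)|∂P/∂n| + V²/R  →  V² − fR·V + fR·V_g = 0
With fR = 6.62×10⁻⁵ × 1313×10³ m = 86.9 m/s:
V = [fR − √((fR)² − 4 fR V_g)]/2 = [86.9 − √(86.9² − 4×86.9×18.7)]/2 = 27.2 m/s
Supergeostrophic (V > V_g = 18.7 m/s), as expected around a high.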